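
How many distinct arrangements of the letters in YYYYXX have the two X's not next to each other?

Total arrangements of YYYYXX: 6!/(4!·2!) = 15.
Arrangements with the X's together: treat XX as one letter, giving (5)!/(4!) = 5.
Hence 15 − 5 = 10.

10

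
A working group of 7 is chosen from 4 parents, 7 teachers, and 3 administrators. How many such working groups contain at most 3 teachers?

1716

Split by how many teachers are chosen (0 through 3).
Sum: C(7,0)·C(7,7) + C(7,1)·C(7,6) + C(7,2)·C(7,5) + C(7,3)·C(7,4) = 1 + 49 + 441 + 1225 = 1716.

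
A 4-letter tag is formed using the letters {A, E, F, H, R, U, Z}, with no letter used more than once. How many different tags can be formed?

Choose and order 4 of the 7 symbols: the first letter has 7 options, the next 6, then 5, 4.
That product is 7 × 6 × 5 × 4 = 840.

840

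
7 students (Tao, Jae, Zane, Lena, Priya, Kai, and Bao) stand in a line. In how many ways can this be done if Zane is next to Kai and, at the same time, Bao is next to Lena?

Treat {Zane,Kai} as one block (2 orders) and {Bao,Lena} as another (2 orders).
That leaves 5 units to arrange: 2 × 2 × 5! = 4 × 120 = 480.

480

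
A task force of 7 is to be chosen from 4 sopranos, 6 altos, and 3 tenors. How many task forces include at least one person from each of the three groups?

1559

Unrestricted: C(13,7) = 1716 ways to pick any 7 of the 13.
Selections missing a whole group: no sopranos → C(9,7) = 36; no altos → C(7,7) = 1; no tenors → C(10,7) = 120.
Add back selections omitting two groups (i.e. drawn from a single group): C(4,7) + C(6,7) + C(3,7) = 0.
By inclusion–exclusion: 1716 − 157 + 0 = 1559.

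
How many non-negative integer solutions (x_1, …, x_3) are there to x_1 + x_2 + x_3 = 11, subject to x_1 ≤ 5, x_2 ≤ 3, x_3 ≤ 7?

Without the upper bounds there are C(13,2) = 78 ways to split 11 among 3 variables.
Subtract solutions that violate a single cap (substitute x_i' = x_i − (cap_i+1)): x_1 ≥ 6 gives C(7,2) = 21; x_2 ≥ 4 gives C(9,2) = 36; x_3 ≥ 8 gives C(5,2) = 10. Together 67.
Add back pairs where two caps are both exceeded: 3 + 0 + 0 = 3.
By inclusion–exclusion the count is 78 − 67 + 3 = 14.

14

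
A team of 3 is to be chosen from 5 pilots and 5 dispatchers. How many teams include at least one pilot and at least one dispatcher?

Total 3-person selections from all 10: C(10,3) = 120.
Selections missing a whole group: no pilots → C(5,3) = 10; no dispatchers → C(5,3) = 10.
Both groups omitted at once is impossible, so 120 − 20 = 100.

100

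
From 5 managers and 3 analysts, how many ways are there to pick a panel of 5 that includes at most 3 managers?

40

Split by how many managers are chosen (0 through 3).
Sum: C(5,0)·C(3,5) + C(5,1)·C(3,4) + C(5,2)·C(3,3) + C(5,3)·C(3,2) = 0 + 0 + 10 + 30 = 40.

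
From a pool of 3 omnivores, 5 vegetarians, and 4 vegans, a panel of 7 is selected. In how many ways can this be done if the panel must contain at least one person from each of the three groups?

747

Unrestricted: C(12,7) = 792 ways to pick any 7 of the 12.
Subtract selections that omit an entire group: no omnivores → C(9,7) = 36; no vegetarians → C(7,7) = 1; no vegans → C(8,7) = 8.
Add back selections omitting two groups (i.e. drawn from a single group): C(3,7) + C(5,7) + C(4,7) = 0.
By inclusion–exclusion: 792 − 45 + 0 = 747.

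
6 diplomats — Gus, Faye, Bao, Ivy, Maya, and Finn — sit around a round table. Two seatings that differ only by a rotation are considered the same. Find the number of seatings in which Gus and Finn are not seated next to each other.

72

All circular seatings of 6 people number (5)! = 120.
Seatings with Gus beside Finn: treat them as a block with 2 internal orders, giving 2 × (4)! = 48.
Subtracting, 120 − 48 = 72.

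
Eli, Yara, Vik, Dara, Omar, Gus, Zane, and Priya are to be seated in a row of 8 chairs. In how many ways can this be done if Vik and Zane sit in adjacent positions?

10080

Treat {Vik, Zane} as a single unit. There are 7 units to order, and the pair itself can be ordered 2 ways.
That gives 2 × 7! = 2 × 5040 = 10080.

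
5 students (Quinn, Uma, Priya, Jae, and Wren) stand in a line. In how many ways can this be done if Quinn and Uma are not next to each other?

Of the 5! = 120 arrangements, those with Quinn and Uma adjacent number 2 × 4! = 48 (treat the pair as a block with 2 internal orders).
So 120 − 48 = 72 arrangements keep them apart.

72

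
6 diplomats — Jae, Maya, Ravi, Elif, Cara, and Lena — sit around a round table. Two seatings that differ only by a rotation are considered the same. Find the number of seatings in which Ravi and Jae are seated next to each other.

Treat {Ravi, Jae} as one unit (2 internal orders) and seat the resulting 5 units around the table: (4)! circular arrangements.
So 2 × (4)! = 2 × 24 = 48.

48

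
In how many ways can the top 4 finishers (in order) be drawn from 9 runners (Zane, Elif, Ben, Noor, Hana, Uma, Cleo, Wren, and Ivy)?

There are 9 choices for 1st place, 8 for 2nd, and so on down to 6 for position 4.
That gives 9 × 8 × 7 × 6 = 3024.

3024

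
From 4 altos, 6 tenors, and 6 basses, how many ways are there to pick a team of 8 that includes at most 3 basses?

8955

Split by how many basses are chosen (0 through 3).
Sum: C(6,0)·C(10,8) + C(6,1)·C(10,7) + C(6,2)·C(10,6) + C(6,3)·C(10,5) = 45 + 720 + 3150 + 5040 = 8955.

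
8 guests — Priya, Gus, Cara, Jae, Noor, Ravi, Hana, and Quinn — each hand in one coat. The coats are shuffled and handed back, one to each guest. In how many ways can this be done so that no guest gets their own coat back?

This is the derangement count D_8: permutations of 8 items with no fixed point.
By inclusion–exclusion this is Σ_{j=0}^{8} (−1)^j C(8,j)·(8−j)!.
Computing: 40320 − 40320 + 20160 − 6720 + 1680 − 336 + 56 − 8 + 1 = 14833.

14833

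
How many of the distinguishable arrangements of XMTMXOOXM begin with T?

560

With the first slot taken by T, it remains to arrange the other 8 letters (XMMXOOXM).
Those 8 letters have M appearing 3 times, O appearing twice, and X appearing 3 times, giving (8)!/(3!·3!·2!) = 560.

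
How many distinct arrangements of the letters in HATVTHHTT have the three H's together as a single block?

210

Treat the 3 copies of H as a single block. The multiset to arrange is then {HHH, A, T, T, T, T, V}, 7 items in all.
That gives (7)!/(4!) = 210 arrangements.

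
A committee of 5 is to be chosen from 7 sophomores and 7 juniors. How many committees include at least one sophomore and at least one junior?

1960

Unrestricted: C(14,5) = 2002 ways to pick any 5 of the 14.
Subtract selections that omit an entire group: no sophomores → C(7,5) = 21; no juniors → C(7,5) = 21.
Both groups omitted at once is impossible, so 2002 − 42 = 1960.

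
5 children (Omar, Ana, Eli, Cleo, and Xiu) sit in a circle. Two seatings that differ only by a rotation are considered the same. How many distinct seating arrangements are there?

Around a circle, 5 distinct people have 5!/5 = (4)! = 24 rotationally distinct seatings.

24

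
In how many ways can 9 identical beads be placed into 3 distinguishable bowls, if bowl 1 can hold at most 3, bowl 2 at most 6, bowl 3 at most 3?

10

Without the upper bounds there are C(11,2) = 55 ways to split 9 among 3 bowls.
Subtract solutions that violate a single cap (substitute x_i' = x_i − (cap_i+1)): x_1 ≥ 4 gives C(7,2) = 21; x_2 ≥ 7 gives C(4,2) = 6; x_3 ≥ 4 gives C(7,2) = 21. Together 48.
Add back pairs where two caps are both exceeded: 0 + 3 + 0 = 3.
By inclusion–exclusion the count is 55 − 48 + 3 = 10.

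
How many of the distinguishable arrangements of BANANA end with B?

With the last slot taken by B, it remains to arrange the other 5 letters (ANANA).
Those 5 letters have A appearing 3 times and N appearing twice, giving (5)!/(3!·2!) = 10.

10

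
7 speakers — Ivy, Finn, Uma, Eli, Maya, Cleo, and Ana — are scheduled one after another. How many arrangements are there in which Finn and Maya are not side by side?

Of the 7! = 5040 arrangements, those with Finn and Maya adjacent number 2 × 6! = 1440 (treat the pair as a block with 2 internal orders).
So 5040 − 1440 = 3600 arrangements keep them apart.

3600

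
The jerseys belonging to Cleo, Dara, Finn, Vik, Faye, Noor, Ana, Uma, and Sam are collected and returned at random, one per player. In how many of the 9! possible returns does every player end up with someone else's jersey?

Count assignments avoiding every fixed point. For any j of the 9 players fixed to their old jersey, the other 9−j can be arranged in (9−j)! ways.
By inclusion–exclusion this is Σ_{j=0}^{9} (−1)^j C(9,j)·(9−j)!.
Computing: 362880 − 362880 + 181440 − 60480 + 15120 − 3024 + 504 − 72 + 9 − 1 = 133496.

133496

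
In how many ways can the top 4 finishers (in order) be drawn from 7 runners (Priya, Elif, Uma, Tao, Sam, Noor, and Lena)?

This is an ordered selection of 4 from 7: P(7,4).
That gives 7 × 6 × 5 × 4 = 840.

840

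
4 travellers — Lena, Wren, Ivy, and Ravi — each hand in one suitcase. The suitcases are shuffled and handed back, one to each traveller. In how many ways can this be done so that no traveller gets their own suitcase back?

Let Aᵢ be the assignments in which traveller i gets their own suitcase. We want the size of the complement of A₁∪…∪A_4.
By inclusion–exclusion this is Σ_{j=0}^{4} (−1)^j C(4,j)·(4−j)!.
Computing: 24 − 24 + 12 − 4 + 1 = 9.

9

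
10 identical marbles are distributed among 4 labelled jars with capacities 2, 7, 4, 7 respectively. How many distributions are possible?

100

By stars and bars, unrestricted non-negative solutions to x_1+…+x_4 = 10 number C(10+3,3) = 286.
Subtract solutions that violate a single cap (substitute x_i' = x_i − (cap_i+1)): x_1 ≥ 3 gives C(10,3) = 120; x_2 ≥ 8 gives C(5,3) = 10; x_3 ≥ 5 gives C(8,3) = 56; x_4 ≥ 8 gives C(5,3) = 10. Together 196.
Add back pairs where two caps are both exceeded: 0 + 10 + 0 + 0 + 0 + 0 = 10.
By inclusion–exclusion the count is 286 − 196 + 10 = 100.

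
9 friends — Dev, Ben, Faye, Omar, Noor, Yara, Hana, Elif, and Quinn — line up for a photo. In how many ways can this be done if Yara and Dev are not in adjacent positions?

282240

There are 9! = 362880 arrangements in all. If Yara and Dev are adjacent, merging them into one block gives 2·(8)! = 80640 arrangements.
Complementary counting: 362880 − 80640 = 282240.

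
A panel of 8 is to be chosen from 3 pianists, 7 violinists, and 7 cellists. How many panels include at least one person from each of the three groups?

Unrestricted: C(17,8) = 24310 ways to pick any 8 of the 17.
Subtract selections that omit an entire group: no pianists → C(14,8) = 3003; no violinists → C(10,8) = 45; no cellists → C(10,8) = 45.
Add back selections omitting two groups (i.e. drawn from a single group): C(3,8) + C(7,8) + C(7,8) = 0.
By inclusion–exclusion: 24310 − 3093 + 0 = 21217.

21217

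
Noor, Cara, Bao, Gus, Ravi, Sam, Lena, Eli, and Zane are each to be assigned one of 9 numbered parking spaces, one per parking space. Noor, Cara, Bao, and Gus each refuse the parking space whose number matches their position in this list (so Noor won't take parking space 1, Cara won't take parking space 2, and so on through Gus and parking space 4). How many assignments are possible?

229080

Let Aᵢ (for 1 ≤ i ≤ 4) be the placements that put person i in their forbidden parking space. Any j of these fix j positions, leaving (9−j)! ways to fill the rest, and there are C(4,j) ways to pick which j.
By inclusion–exclusion, the number of valid placements is Σ_{j=0}^{4} (−1)^j C(4,j)·(9−j)!.
Computing: 362880 − 161280 + 30240 − 2880 + 120 = 229080.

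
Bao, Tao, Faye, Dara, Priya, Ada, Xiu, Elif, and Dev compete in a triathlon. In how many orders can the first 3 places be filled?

This is an ordered selection of 3 from 9: P(9,3).
That gives 9 × 8 × 7 = 504.

504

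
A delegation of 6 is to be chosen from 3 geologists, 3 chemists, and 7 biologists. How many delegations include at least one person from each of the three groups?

1302

Total 6-person selections from all 13: C(13,6) = 1716.
Subtract selections that omit an entire group: no geologists → C(10,6) = 210; no chemists → C(10,6) = 210; no biologists → C(6,6) = 1.
Add back selections omitting two groups (i.e. drawn from a single group): C(3,6) + C(3,6) + C(7,6) = 7.
By inclusion–exclusion: 1716 − 421 + 7 = 1302.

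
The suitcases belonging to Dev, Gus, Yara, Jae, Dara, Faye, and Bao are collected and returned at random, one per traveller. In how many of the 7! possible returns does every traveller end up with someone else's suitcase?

Count assignments avoiding every fixed point. For any j of the 7 travellers fixed to their own suitcase, the other 7−j can be arranged in (7−j)! ways.
By inclusion–exclusion this is Σ_{j=0}^{7} (−1)^j C(7,j)·(7−j)!.
Computing: 5040 − 5040 + 2520 − 840 + 210 − 42 + 7 − 1 = 1854.

1854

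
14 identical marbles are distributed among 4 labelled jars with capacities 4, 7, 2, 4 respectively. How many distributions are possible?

19

By stars and bars, unrestricted non-negative solutions to x_1+…+x_4 = 14 number C(14+3,3) = 680.
Subtract solutions that violate a single cap (substitute x_i' = x_i − (cap_i+1)): x_1 ≥ 5 gives C(12,3) = 220; x_2 ≥ 8 gives C(9,3) = 84; x_3 ≥ 3 gives C(14,3) = 364; x_4 ≥ 5 gives C(12,3) = 220. Together 888.
Add back pairs where two caps are both exceeded: 4 + 84 + 35 + 20 + 4 + 84 = 231.
Subtract triples: 0 + 0 + 4 + 0 = 4.
By inclusion–exclusion the count is 680 − 888 + 231 − 4 = 19.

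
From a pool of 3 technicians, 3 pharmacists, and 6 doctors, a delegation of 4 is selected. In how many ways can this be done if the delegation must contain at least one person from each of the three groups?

Unrestricted: C(12,4) = 495 ways to pick any 4 of the 12.
Subtract selections that omit an entire group: no technicians → C(9,4) = 126; no pharmacists → C(9,4) = 126; no doctors → C(6,4) = 15.
Add back selections omitting two groups (i.e. drawn from a single group): C(3,4) + C(3,4) + C(6,4) = 15.
By inclusion–exclusion: 495 − 267 + 15 = 243.

243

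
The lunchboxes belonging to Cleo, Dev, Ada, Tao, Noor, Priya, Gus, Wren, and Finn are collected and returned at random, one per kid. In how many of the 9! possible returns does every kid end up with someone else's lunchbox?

Let Aᵢ be the assignments in which kid i gets their own lunchbox. We want the size of the complement of A₁∪…∪A_9.
By inclusion–exclusion this is Σ_{j=0}^{9} (−1)^j C(9,j)·(9−j)!.
Computing: 362880 − 362880 + 181440 − 60480 + 15120 − 3024 + 504 − 72 + 9 − 1 = 133496.

133496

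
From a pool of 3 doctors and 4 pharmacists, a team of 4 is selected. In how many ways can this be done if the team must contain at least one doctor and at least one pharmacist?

34

Unrestricted: C(7,4) = 35 ways to pick any 4 of the 7.
Subtract selections that omit an entire group: no doctors → C(4,4) = 1; no pharmacists → C(3,4) = 0.
Both groups omitted at once is impossible, so 35 − 1 = 34.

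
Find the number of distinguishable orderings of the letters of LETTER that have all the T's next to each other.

60

Treat the 2 copies of T as a single block. The multiset to arrange is then {TT, E, E, L, R}, 5 items in all.
That gives (5)!/(2!) = 60 arrangements.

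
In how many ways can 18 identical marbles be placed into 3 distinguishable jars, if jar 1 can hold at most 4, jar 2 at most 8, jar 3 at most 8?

By stars and bars, unrestricted non-negative solutions to x_1+…+x_3 = 18 number C(18+2,2) = 190.
Subtract solutions that violate a single cap (substitute x_i' = x_i − (cap_i+1)): x_1 ≥ 5 gives C(15,2) = 105; x_2 ≥ 9 gives C(11,2) = 55; x_3 ≥ 9 gives C(11,2) = 55. Together 215.
Add back pairs where two caps are both exceeded: 15 + 15 + 1 = 31.
By inclusion–exclusion the count is 190 − 215 + 31 = 6.

6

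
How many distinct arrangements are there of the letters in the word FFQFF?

5

FFQFF has 5 letters with F appearing 4 times.
So there are 5! / (4!) = 5 distinguishable arrangements.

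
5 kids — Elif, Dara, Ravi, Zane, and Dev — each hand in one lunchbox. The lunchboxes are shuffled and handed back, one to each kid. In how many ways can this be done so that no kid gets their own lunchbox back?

44

This is the derangement count D_5: permutations of 5 items with no fixed point.
By inclusion–exclusion this is Σ_{j=0}^{5} (−1)^j C(5,j)·(5−j)!.
Computing: 120 − 120 + 60 − 20 + 5 − 1 = 44.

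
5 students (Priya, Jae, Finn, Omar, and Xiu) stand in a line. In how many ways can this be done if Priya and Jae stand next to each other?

48

Glue Priya and Jae into one block (2 internal orders), leaving 4 units to arrange in a row.
That gives 2 × 4! = 2 × 24 = 48.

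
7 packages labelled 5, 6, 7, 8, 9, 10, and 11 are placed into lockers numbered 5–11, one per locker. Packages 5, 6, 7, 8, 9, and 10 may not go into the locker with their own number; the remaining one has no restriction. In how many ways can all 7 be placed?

2119

Let Aᵢ (for 5 ≤ i ≤ 10) be the placements that put package i in its forbidden locker. Any j of these fix j positions, leaving (7−j)! ways to fill the rest, and there are C(6,j) ways to pick which j.
By inclusion–exclusion, the number of valid placements is Σ_{j=0}^{6} (−1)^j C(6,j)·(7−j)!.
Computing: 5040 − 4320 + 1800 − 480 + 90 − 12 + 1 = 2119.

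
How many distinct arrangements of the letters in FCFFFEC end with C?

With the last slot taken by C, it remains to arrange the other 6 letters (FFFFEC).
Those 6 letters have F appearing 4 times, giving (6)!/(4!) = 30.

30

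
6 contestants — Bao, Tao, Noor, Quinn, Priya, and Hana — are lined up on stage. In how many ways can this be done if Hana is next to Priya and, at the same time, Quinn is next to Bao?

Treat {Hana,Priya} as one block (2 orders) and {Quinn,Bao} as another (2 orders).
That leaves 4 units to arrange: 2 × 2 × 4! = 4 × 24 = 96.

96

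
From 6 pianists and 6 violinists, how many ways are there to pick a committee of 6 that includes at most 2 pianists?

262

Split by how many pianists are chosen (0 through 2).
Sum: C(6,0)·C(6,6) + C(6,1)·C(6,5) + C(6,2)·C(6,4) = 1 + 36 + 225 = 262.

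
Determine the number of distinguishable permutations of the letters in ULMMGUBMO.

The 9 letters of ULMMGUBMO have repeats: M appearing 3 times and U appearing twice.
So there are 9! / (3!·2!) = 30240 distinguishable arrangements.

30240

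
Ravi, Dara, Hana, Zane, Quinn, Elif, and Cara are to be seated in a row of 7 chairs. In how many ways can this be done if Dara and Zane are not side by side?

3600

There are 7! = 5040 arrangements in all. If Dara and Zane are adjacent, merging them into one block gives 2·(6)! = 1440 arrangements.
Complementary counting: 5040 − 1440 = 3600.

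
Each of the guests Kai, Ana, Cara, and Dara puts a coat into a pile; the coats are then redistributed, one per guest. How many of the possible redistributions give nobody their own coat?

Let Aᵢ be the assignments in which guest i gets their own coat. We want the size of the complement of A₁∪…∪A_4.
By inclusion–exclusion this is Σ_{j=0}^{4} (−1)^j C(4,j)·(4−j)!.
Computing: 24 − 24 + 12 − 4 + 1 = 9.

9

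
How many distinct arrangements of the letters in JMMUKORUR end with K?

5040

Fix K in the last position and arrange the remaining 8 letters.
Those 8 letters have M appearing twice, R appearing twice, and U appearing twice, giving (8)!/(2!·2!·2!) = 5040.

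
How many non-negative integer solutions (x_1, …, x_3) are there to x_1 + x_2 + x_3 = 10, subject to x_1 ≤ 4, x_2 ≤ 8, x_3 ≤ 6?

Without the upper bounds there are C(12,2) = 66 ways to split 10 among 3 variables.
Subtract solutions that violate a single cap (substitute x_i' = x_i − (cap_i+1)): x_1 ≥ 5 gives C(7,2) = 21; x_2 ≥ 9 gives C(3,2) = 3; x_3 ≥ 7 gives C(5,2) = 10. Together 34.
No two caps can be exceeded simultaneously, so the pair terms are all 0.
By inclusion–exclusion the count is 66 − 34 + 0 = 32.

32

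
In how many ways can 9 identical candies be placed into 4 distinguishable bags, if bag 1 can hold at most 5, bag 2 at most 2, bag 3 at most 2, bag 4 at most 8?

By stars and bars, unrestricted non-negative solutions to x_1+…+x_4 = 9 number C(9+3,3) = 220.
Subtract solutions that violate a single cap (substitute x_i' = x_i − (cap_i+1)): x_1 ≥ 6 gives C(6,3) = 20; x_2 ≥ 3 gives C(9,3) = 84; x_3 ≥ 3 gives C(9,3) = 84; x_4 ≥ 9 gives C(3,3) = 1. Together 189.
Add back pairs where two caps are both exceeded: 1 + 1 + 0 + 20 + 0 + 0 = 22.
By inclusion–exclusion the count is 220 − 189 + 22 = 53.

53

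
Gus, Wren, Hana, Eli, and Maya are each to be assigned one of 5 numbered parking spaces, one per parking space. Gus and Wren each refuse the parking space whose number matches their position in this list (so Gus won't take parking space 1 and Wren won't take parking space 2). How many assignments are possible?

78

Let Aᵢ (for i ∈ {1, 2}) be the placements that put person i in their forbidden parking space. Any j of these fix j positions, leaving (5−j)! ways to fill the rest, and there are C(2,j) ways to pick which j.
By inclusion–exclusion, the number of valid placements is Σ_{j=0}^{2} (−1)^j C(2,j)·(5−j)!.
Computing: 120 − 48 + 6 = 78.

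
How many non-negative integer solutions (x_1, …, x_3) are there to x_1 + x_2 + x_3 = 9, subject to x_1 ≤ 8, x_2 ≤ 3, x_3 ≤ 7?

30

Without the upper bounds there are C(11,2) = 55 ways to split 9 among 3 variables.
Subtract solutions that violate a single cap (substitute x_i' = x_i − (cap_i+1)): x_1 ≥ 9 gives C(2,2) = 1; x_2 ≥ 4 gives C(7,2) = 21; x_3 ≥ 8 gives C(3,2) = 3. Together 25.
No two caps can be exceeded simultaneously, so the pair terms are all 0.
By inclusion–exclusion the count is 55 − 25 + 0 = 30.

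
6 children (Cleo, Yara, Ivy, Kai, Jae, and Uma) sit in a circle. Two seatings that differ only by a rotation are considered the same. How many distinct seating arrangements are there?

120

Seat Cleo anywhere (absorbing the rotational symmetry), then permute the other 5: (5)! = 120.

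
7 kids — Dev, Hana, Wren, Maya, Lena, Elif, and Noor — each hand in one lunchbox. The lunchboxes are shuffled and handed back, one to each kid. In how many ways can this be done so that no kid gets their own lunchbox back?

Let Aᵢ be the assignments in which kid i gets their own lunchbox. We want the size of the complement of A₁∪…∪A_7.
By inclusion–exclusion this is Σ_{j=0}^{7} (−1)^j C(7,j)·(7−j)!.
Computing: 5040 − 5040 + 2520 − 840 + 210 − 42 + 7 − 1 = 1854.

1854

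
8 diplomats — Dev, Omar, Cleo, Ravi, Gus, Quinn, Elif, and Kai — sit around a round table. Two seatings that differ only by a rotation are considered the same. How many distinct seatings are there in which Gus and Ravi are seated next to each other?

1440

Treat {Gus, Ravi} as one unit (2 internal orders) and seat the resulting 7 units around the table: (6)! circular arrangements.
So 2 × (6)! = 2 × 720 = 1440.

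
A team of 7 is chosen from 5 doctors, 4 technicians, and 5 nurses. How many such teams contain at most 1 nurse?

456

Split by how many nurses are chosen (0 through 1).
Sum: C(5,0)·C(9,7) + C(5,1)·C(9,6) = 36 + 420 = 456.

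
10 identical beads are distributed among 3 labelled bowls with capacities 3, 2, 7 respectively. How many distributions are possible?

Without the upper bounds there are C(12,2) = 66 ways to split 10 among 3 bowls.
Subtract solutions that violate a single cap (substitute x_i' = x_i − (cap_i+1)): x_1 ≥ 4 gives C(8,2) = 28; x_2 ≥ 3 gives C(9,2) = 36; x_3 ≥ 8 gives C(4,2) = 6. Together 70.
Add back pairs where two caps are both exceeded: 10 + 0 + 0 = 10.
By inclusion–exclusion the count is 66 − 70 + 10 = 6.

6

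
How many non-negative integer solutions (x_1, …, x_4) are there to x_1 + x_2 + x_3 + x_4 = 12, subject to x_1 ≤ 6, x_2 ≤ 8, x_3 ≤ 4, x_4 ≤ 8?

240

Ignoring the caps, the number of non-negative solutions to x_1+…+x_4 = 12 is C(15,3) = 455.
Subtract solutions that violate a single cap (substitute x_i' = x_i − (cap_i+1)): x_1 ≥ 7 gives C(8,3) = 56; x_2 ≥ 9 gives C(6,3) = 20; x_3 ≥ 5 gives C(10,3) = 120; x_4 ≥ 9 gives C(6,3) = 20. Together 216.
Add back pairs where two caps are both exceeded: 0 + 1 + 0 + 0 + 0 + 0 = 1.
By inclusion–exclusion the count is 455 − 216 + 1 = 240.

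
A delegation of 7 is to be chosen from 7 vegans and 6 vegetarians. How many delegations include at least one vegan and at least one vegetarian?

Unrestricted: C(13,7) = 1716 ways to pick any 7 of the 13.
Selections missing a whole group: no vegans → C(6,7) = 0; no vegetarians → C(7,7) = 1.
Both groups omitted at once is impossible, so 1716 − 1 = 1715.

1715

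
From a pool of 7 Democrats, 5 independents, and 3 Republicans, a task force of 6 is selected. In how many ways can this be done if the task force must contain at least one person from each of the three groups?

3850

Total 6-person selections from all 15: C(15,6) = 5005.
Selections missing a whole group: no Democrats → C(8,6) = 28; no independents → C(10,6) = 210; no Republicans → C(12,6) = 924.
Add back selections omitting two groups (i.e. drawn from a single group): C(7,6) + C(5,6) + C(3,6) = 7.
By inclusion–exclusion: 5005 − 1162 + 7 = 3850.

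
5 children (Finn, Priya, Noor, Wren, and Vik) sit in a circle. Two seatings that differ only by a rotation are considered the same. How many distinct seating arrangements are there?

24

Seat Finn anywhere (absorbing the rotational symmetry), then permute the other 4: (4)! = 24.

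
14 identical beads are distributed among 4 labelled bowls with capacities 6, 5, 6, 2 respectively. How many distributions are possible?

46

Ignoring the caps, the number of non-negative solutions to x_1+…+x_4 = 14 is C(17,3) = 680.
Subtract solutions that violate a single cap (substitute x_i' = x_i − (cap_i+1)): x_1 ≥ 7 gives C(10,3) = 120; x_2 ≥ 6 gives C(11,3) = 165; x_3 ≥ 7 gives C(10,3) = 120; x_4 ≥ 3 gives C(14,3) = 364. Together 769.
Add back pairs where two caps are both exceeded: 4 + 1 + 35 + 4 + 56 + 35 = 135.
By inclusion–exclusion the count is 680 − 769 + 135 = 46.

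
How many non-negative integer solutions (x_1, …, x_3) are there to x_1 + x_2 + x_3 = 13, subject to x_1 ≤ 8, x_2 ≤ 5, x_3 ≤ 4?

By stars and bars, unrestricted non-negative solutions to x_1+…+x_3 = 13 number C(13+2,2) = 105.
Subtract solutions that violate a single cap (substitute x_i' = x_i − (cap_i+1)): x_1 ≥ 9 gives C(6,2) = 15; x_2 ≥ 6 gives C(9,2) = 36; x_3 ≥ 5 gives C(10,2) = 45. Together 96.
Add back pairs where two caps are both exceeded: 0 + 0 + 6 = 6.
By inclusion–exclusion the count is 105 − 96 + 6 = 15.

15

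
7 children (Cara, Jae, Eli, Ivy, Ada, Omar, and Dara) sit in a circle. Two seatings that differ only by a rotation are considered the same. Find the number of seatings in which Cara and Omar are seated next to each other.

240

Treat {Cara, Omar} as one unit (2 internal orders) and seat the resulting 6 units around the table: (5)! circular arrangements.
So 2 × (5)! = 2 × 120 = 240.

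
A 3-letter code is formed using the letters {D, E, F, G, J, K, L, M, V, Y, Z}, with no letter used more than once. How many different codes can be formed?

990

With no repetition, fill the 3 letters in order: 11 choices, then 10, down to 9.
That product is 11 × 10 × 9 = 990.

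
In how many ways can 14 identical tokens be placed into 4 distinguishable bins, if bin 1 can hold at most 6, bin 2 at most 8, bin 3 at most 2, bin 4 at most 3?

42

Without the upper bounds there are C(17,3) = 680 ways to split 14 among 4 bins.
Subtract solutions that violate a single cap (substitute x_i' = x_i − (cap_i+1)): x_1 ≥ 7 gives C(10,3) = 120; x_2 ≥ 9 gives C(8,3) = 56; x_3 ≥ 3 gives C(14,3) = 364; x_4 ≥ 4 gives C(13,3) = 286. Together 826.
Add back pairs where two caps are both exceeded: 0 + 35 + 20 + 10 + 4 + 120 = 189.
Subtract triples: 0 + 0 + 1 + 0 = 1.
By inclusion–exclusion the count is 680 − 826 + 189 − 1 = 42.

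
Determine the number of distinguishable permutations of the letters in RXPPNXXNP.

5040

RXPPNXXNP has 9 letters with N appearing twice, P appearing 3 times, and X appearing 3 times.
The number of distinct arrangements is 9!/(3!·3!·2!) = 362880/72 = 5040.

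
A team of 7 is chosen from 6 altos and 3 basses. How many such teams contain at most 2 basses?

Split by how many basses are chosen (0 through 2).
Sum: C(3,0)·C(6,7) + C(3,1)·C(6,6) + C(3,2)·C(6,5) = 0 + 3 + 18 = 21.

21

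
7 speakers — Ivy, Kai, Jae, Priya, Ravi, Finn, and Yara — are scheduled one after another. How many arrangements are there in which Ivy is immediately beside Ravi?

Place the 5 others and the Ivy-Ravi pair as 6 objects in a line; the pair has 2 internal arrangements.
So the count is 2·(6)! = 1440.

1440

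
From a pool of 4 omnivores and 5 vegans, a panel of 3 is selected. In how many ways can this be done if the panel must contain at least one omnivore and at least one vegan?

70

Total 3-person selections from all 9: C(9,3) = 84.
Subtract selections that omit an entire group: no omnivores → C(5,3) = 10; no vegans → C(4,3) = 4.
Both groups omitted at once is impossible, so 84 − 14 = 70.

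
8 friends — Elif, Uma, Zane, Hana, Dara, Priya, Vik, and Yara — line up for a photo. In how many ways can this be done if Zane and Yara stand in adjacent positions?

10080

Treat {Zane, Yara} as a single unit. There are 7 units to order, and the pair itself can be ordered 2 ways.
So the count is 2·(7)! = 10080.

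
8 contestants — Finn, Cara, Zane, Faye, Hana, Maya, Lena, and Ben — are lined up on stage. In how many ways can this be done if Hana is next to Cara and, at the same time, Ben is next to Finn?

Treat {Hana,Cara} as one block (2 orders) and {Ben,Finn} as another (2 orders).
That leaves 6 units to arrange: 2 × 2 × 6! = 4 × 720 = 2880.

2880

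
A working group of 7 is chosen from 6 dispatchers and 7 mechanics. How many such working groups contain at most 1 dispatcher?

43

Split by how many dispatchers are chosen (0 through 1).
Sum: C(6,0)·C(7,7) + C(6,1)·C(7,6) = 1 + 42 = 43.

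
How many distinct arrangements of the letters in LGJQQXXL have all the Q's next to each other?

1260

Treat the 2 copies of Q as a single block. The multiset to arrange is then {QQ, G, J, L, L, X, X}, 7 items in all.
That gives (7)!/(2!·2!) = 1260 arrangements.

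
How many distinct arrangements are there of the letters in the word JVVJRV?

60

The 6 letters of JVVJRV have repeats: J appearing twice and V appearing 3 times.
The number of distinct arrangements is 6!/(3!·2!) = 720/12 = 60.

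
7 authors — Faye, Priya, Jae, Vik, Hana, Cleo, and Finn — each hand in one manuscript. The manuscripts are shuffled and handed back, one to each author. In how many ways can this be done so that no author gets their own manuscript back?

1854

This is the derangement count D_7: permutations of 7 items with no fixed point.
By inclusion–exclusion this is Σ_{j=0}^{7} (−1)^j C(7,j)·(7−j)!.
Computing: 5040 − 5040 + 2520 − 840 + 210 − 42 + 7 − 1 = 1854.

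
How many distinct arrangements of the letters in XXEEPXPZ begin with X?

630

Fix X in the first position and arrange the remaining 7 letters.
Those 7 letters have E appearing twice, P appearing twice, and X appearing twice, giving (7)!/(2!·2!·2!) = 630.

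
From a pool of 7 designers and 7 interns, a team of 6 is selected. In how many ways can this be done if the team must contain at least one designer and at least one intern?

Total 6-person selections from all 14: C(14,6) = 3003.
Subtract selections that omit an entire group: no designers → C(7,6) = 7; no interns → C(7,6) = 7.
Both groups omitted at once is impossible, so 3003 − 14 = 2989.

2989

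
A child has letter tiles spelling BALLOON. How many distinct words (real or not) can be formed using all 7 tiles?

1260

BALLOON has 7 letters with L appearing twice and O appearing twice.
So there are 7! / (2!·2!) = 1260 distinguishable arrangements.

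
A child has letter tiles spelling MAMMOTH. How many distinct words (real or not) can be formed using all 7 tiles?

Letter multiplicities in MAMMOTH: A×1, H×1, M×3, O×1, T×1.
Dividing 7! = 5040 by 3! = 6 for the repeated letters gives 840.

840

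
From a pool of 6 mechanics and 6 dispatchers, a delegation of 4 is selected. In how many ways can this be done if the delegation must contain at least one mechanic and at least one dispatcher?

465

With no constraint there are C(12,4) = 495 possible selections.
Subtract selections that omit an entire group: no mechanics → C(6,4) = 15; no dispatchers → C(6,4) = 15.
Both groups omitted at once is impossible, so 495 − 30 = 465.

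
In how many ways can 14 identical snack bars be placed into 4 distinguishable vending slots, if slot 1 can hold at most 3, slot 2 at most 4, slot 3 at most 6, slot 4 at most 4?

By stars and bars, unrestricted non-negative solutions to x_1+…+x_4 = 14 number C(14+3,3) = 680.
Subtract solutions that violate a single cap (substitute x_i' = x_i − (cap_i+1)): x_1 ≥ 4 gives C(13,3) = 286; x_2 ≥ 5 gives C(12,3) = 220; x_3 ≥ 7 gives C(10,3) = 120; x_4 ≥ 5 gives C(12,3) = 220. Together 846.
Add back pairs where two caps are both exceeded: 56 + 20 + 56 + 10 + 35 + 10 = 187.
Subtract triples: 0 + 1 + 0 + 0 = 1.
By inclusion–exclusion the count is 680 − 846 + 187 − 1 = 20.

20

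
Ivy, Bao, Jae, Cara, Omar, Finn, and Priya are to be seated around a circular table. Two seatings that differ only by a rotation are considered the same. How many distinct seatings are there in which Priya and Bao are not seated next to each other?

480

All circular seatings of 7 people number (6)! = 720.
Seatings with Priya beside Bao: treat them as a block with 2 internal orders, giving 2 × (5)! = 240.
Subtracting, 720 − 240 = 480.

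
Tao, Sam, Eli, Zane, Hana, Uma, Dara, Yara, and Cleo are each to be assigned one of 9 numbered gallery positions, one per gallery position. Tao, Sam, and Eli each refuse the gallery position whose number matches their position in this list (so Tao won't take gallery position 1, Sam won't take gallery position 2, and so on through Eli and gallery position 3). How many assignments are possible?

256320

Let Aᵢ (for i ∈ {1, 2, 3}) be the placements that put person i in their forbidden gallery position. Any j of these fix j positions, leaving (9−j)! ways to fill the rest, and there are C(3,j) ways to pick which j.
By inclusion–exclusion, the number of valid placements is Σ_{j=0}^{3} (−1)^j C(3,j)·(9−j)!.
Computing: 362880 − 120960 + 15120 − 720 = 256320.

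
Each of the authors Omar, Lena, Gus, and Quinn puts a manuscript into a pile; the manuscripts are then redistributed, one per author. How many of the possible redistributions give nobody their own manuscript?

This is the derangement count D_4: permutations of 4 items with no fixed point.
By inclusion–exclusion this is Σ_{j=0}^{4} (−1)^j C(4,j)·(4−j)!.
Computing: 24 − 24 + 12 − 4 + 1 = 9.

9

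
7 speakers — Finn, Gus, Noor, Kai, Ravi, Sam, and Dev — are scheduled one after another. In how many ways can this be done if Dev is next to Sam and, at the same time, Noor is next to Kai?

Treat {Dev,Sam} as one block (2 orders) and {Noor,Kai} as another (2 orders).
That leaves 5 units to arrange: 2 × 2 × 5! = 4 × 120 = 480.

480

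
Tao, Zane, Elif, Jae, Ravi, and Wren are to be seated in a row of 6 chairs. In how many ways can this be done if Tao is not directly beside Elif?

480

There are 6! = 720 arrangements in all. If Tao and Elif are adjacent, merging them into one block gives 2·(5)! = 240 arrangements.
Complementary counting: 720 − 240 = 480.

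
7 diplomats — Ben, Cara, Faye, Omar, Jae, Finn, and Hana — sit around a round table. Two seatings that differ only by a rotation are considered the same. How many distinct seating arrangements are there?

Seat Ben anywhere (absorbing the rotational symmetry), then permute the other 6: (6)! = 720.

720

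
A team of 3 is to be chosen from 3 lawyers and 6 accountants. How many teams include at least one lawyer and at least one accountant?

With no constraint there are C(9,3) = 84 possible selections.
Selections missing a whole group: no lawyers → C(6,3) = 20; no accountants → C(3,3) = 1.
Both groups omitted at once is impossible, so 84 − 21 = 63.

63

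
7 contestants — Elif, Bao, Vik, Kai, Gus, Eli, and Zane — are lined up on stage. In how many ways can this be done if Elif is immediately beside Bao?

1440

Glue Elif and Bao into one block (2 internal orders), leaving 6 units to arrange in a row.
So the count is 2·(6)! = 1440.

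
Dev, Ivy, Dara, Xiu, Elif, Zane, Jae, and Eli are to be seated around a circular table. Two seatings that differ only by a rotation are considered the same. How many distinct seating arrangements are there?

Seat Dev anywhere (absorbing the rotational symmetry), then permute the other 7: (7)! = 5040.

5040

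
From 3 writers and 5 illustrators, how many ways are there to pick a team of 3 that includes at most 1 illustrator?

Split by how many illustrators are chosen (0 through 1).
Sum: C(5,0)·C(3,3) + C(5,1)·C(3,2) = 1 + 15 = 16.

16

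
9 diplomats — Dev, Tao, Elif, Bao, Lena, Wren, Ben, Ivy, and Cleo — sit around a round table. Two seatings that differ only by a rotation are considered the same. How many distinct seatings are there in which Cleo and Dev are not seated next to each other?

30240

All circular seatings of 9 people number (8)! = 40320.
Those with Cleo next to Dev: fuse the pair into one unit and seat 8 units around a circle — 2·(7)! = 10080.
Subtracting, 40320 − 10080 = 30240.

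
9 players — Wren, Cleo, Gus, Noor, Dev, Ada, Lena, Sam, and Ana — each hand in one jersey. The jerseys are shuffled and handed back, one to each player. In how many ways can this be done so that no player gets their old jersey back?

Count assignments avoiding every fixed point. For any j of the 9 players fixed to their old jersey, the other 9−j can be arranged in (9−j)! ways.
By inclusion–exclusion this is Σ_{j=0}^{9} (−1)^j C(9,j)·(9−j)!.
Computing: 362880 − 362880 + 181440 − 60480 + 15120 − 3024 + 504 − 72 + 9 − 1 = 133496.

133496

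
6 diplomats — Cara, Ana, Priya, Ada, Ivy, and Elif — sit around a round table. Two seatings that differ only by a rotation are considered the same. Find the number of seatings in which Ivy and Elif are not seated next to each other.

72

All circular seatings of 6 people number (5)! = 120.
Those with Ivy next to Elif: fuse the pair into one unit and seat 5 units around a circle — 2·(4)! = 48.
Subtracting, 120 − 48 = 72.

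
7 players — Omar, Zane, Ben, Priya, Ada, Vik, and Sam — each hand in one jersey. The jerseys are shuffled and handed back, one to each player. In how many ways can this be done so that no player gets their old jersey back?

This is the derangement count D_7: permutations of 7 items with no fixed point.
By inclusion–exclusion this is Σ_{j=0}^{7} (−1)^j C(7,j)·(7−j)!.
Computing: 5040 − 5040 + 2520 − 840 + 210 − 42 + 7 − 1 = 1854.

1854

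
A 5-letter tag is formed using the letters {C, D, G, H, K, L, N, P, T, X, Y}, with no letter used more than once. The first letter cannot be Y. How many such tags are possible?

The first letter has 11−1 = 10 choices (anything except Y).
The remaining 4 letters are filled from the other 10 symbols without repetition: 10 × 9 × 8 × 7 = 5040.
Total: 10 × 5040 = 50400.

50400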